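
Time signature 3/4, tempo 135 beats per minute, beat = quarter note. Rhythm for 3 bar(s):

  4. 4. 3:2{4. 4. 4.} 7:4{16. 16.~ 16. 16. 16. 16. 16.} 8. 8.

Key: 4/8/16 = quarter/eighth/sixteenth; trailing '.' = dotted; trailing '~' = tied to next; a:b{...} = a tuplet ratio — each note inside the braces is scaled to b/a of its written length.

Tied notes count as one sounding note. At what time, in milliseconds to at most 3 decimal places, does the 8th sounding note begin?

1. 0.0ms @ 0 + 666.667ms (3/2)
2. 666.667ms @ 3/2 + 666.667ms (3/2)
3. 1333.333ms @ 3 + 444.444ms (1)
4. 1777.778ms @ 4 + 444.444ms (1)
5. 2222.222ms @ 5 + 444.444ms (1)
6. 2666.667ms @ 6 + 95.238ms (3/14)
7. 2761.905ms @ 87/14 + 190.476ms (3/7)
8. 2952.381ms @ 93/14 + 95.238ms (3/14)
9. 3047.619ms @ 48/7 + 95.238ms (3/14)
10. 3142.857ms @ 99/14 + 95.238ms (3/14)
11. 3238.095ms @ 51/7 + 95.238ms (3/14)
12. 3333.333ms @ 15/2 + 333.333ms (3/4)
13. 3666.667ms @ 33/4 + 333.333ms (3/4)

note 8 onset = 93/14b = 2952.381ms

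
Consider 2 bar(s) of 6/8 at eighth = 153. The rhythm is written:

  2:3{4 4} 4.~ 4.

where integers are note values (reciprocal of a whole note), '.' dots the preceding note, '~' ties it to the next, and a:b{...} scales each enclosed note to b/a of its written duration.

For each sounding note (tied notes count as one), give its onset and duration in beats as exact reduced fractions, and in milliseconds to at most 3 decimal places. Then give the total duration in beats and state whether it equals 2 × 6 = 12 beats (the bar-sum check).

1) 0.0ms=0b +1176.471ms=3b
2) 1176.471ms=3b +1176.471ms=3b
3) 2352.941ms=6b +2352.941ms=6b
Σ=12b of 12 (153bpm 6/8) — PASS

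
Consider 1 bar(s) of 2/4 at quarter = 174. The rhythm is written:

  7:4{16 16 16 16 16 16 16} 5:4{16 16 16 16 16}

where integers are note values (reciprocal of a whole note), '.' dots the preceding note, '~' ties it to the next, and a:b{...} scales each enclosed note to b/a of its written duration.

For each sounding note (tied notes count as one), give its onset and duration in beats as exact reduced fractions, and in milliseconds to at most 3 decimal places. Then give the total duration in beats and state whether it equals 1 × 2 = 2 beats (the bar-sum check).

1) 0.0ms=0b +49.261ms=1/7b
2) 49.261ms=1/7b +49.261ms=1/7b
3) 98.522ms=2/7b +49.261ms=1/7b
4) 147.783ms=3/7b +49.261ms=1/7b
5) 197.044ms=4/7b +49.261ms=1/7b
6) 246.305ms=5/7b +49.261ms=1/7b
7) 295.567ms=6/7b +49.261ms=1/7b
8) 344.828ms=1b +68.966ms=1/5b
9) 413.793ms=6/5b +68.966ms=1/5b
10) 482.759ms=7/5b +68.966ms=1/5b
11) 551.724ms=8/5b +68.966ms=1/5b
12) 620.69ms=9/5b +68.966ms=1/5b
Σ=2b of 2 (174bpm 2/4) — PASS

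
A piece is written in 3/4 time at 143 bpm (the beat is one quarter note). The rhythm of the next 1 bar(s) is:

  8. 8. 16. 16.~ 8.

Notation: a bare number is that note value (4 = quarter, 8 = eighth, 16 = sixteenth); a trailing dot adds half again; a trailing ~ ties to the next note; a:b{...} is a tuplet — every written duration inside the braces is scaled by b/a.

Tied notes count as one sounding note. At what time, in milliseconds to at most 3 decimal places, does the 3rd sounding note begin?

note 3 onset = 3/2b = 629.371ms

1. 0.0ms @ 0 + 314.685ms (3/4)
2. 314.685ms @ 3/4 + 314.685ms (3/4)
3. 629.371ms @ 3/2 + 157.343ms (3/8)
4. 786.713ms @ 15/8 + 472.028ms (9/8)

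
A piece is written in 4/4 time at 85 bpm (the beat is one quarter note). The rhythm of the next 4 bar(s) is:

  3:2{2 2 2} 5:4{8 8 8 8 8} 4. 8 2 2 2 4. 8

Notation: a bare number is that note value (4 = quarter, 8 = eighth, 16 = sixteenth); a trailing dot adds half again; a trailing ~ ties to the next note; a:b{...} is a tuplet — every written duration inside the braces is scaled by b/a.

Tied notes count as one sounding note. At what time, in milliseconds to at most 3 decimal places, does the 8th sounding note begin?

note 8 onset = 28/5b = 3952.941ms

1. 0.0ms @ 0 + 941.176ms (4/3)
2. 941.176ms @ 4/3 + 941.176ms (4/3)
3. 1882.353ms @ 8/3 + 941.176ms (4/3)
4. 2823.529ms @ 4 + 282.353ms (2/5)
5. 3105.882ms @ 22/5 + 282.353ms (2/5)
6. 3388.235ms @ 24/5 + 282.353ms (2/5)
7. 3670.588ms @ 26/5 + 282.353ms (2/5)
8. 3952.941ms @ 28/5 + 282.353ms (2/5)
9. 4235.294ms @ 6 + 1058.824ms (3/2)
10. 5294.118ms @ 15/2 + 352.941ms (1/2)
11. 5647.059ms @ 8 + 1411.765ms (2)
12. 7058.824ms @ 10 + 1411.765ms (2)
13. 8470.588ms @ 12 + 1411.765ms (2)
14. 9882.353ms @ 14 + 1058.824ms (3/2)
15. 10941.176ms @ 31/2 + 352.941ms (1/2)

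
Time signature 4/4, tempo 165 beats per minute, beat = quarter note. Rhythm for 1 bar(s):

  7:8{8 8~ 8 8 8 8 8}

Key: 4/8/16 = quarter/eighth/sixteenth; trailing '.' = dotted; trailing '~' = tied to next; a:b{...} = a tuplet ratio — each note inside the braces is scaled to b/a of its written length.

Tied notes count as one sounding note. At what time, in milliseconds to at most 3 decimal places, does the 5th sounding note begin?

1. 0.0ms @ 0 + 207.792ms (4/7)
2. 207.792ms @ 4/7 + 415.584ms (8/7)
3. 623.377ms @ 12/7 + 207.792ms (4/7)
4. 831.169ms @ 16/7 + 207.792ms (4/7)
5. 1038.961ms @ 20/7 + 207.792ms (4/7)
6. 1246.753ms @ 24/7 + 207.792ms (4/7)

note 5 onset = 20/7b = 1038.961ms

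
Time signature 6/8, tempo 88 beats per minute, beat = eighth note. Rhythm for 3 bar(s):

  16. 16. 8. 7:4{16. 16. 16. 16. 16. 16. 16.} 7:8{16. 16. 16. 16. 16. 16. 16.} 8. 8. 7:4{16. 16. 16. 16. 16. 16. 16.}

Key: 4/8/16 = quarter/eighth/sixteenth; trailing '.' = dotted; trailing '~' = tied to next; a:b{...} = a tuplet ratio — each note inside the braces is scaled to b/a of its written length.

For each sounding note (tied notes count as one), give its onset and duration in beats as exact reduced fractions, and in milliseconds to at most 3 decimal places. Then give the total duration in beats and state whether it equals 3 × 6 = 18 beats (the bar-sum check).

1) 0.0ms=0b +511.364ms=3/4b
2) 511.364ms=3/4b +511.364ms=3/4b
3) 1022.727ms=3/2b +1022.727ms=3/2b
4) 2045.455ms=3b +292.208ms=3/7b
5) 2337.662ms=24/7b +292.208ms=3/7b
6) 2629.87ms=27/7b +292.208ms=3/7b
7) 2922.078ms=30/7b +292.208ms=3/7b
8) 3214.286ms=33/7b +292.208ms=3/7b
9) 3506.494ms=36/7b +292.208ms=3/7b
10) 3798.701ms=39/7b +292.208ms=3/7b
11) 4090.909ms=6b +584.416ms=6/7b
12) 4675.325ms=48/7b +584.416ms=6/7b
13) 5259.74ms=54/7b +584.416ms=6/7b
14) 5844.156ms=60/7b +584.416ms=6/7b
15) 6428.571ms=66/7b +584.416ms=6/7b
16) 7012.987ms=72/7b +584.416ms=6/7b
17) 7597.403ms=78/7b +584.416ms=6/7b
18) 8181.818ms=12b +1022.727ms=3/2b
19) 9204.545ms=27/2b +1022.727ms=3/2b
20) 10227.273ms=15b +292.208ms=3/7b
21) 10519.481ms=108/7b +292.208ms=3/7b
22) 10811.688ms=111/7b +292.208ms=3/7b
23) 11103.896ms=114/7b +292.208ms=3/7b
24) 11396.104ms=117/7b +292.208ms=3/7b
25) 11688.312ms=120/7b +292.208ms=3/7b
26) 11980.519ms=123/7b +292.208ms=3/7b
Σ=18b of 18 (88bpm 6/8) — PASS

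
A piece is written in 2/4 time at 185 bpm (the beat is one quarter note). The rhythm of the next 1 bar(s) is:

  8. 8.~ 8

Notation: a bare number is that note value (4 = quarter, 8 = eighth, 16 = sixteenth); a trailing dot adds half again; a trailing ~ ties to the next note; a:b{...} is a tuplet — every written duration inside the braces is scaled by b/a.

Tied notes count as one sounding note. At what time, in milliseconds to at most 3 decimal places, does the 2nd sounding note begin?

1. 0.0ms @ 0 + 243.243ms (3/4)
2. 243.243ms @ 3/4 + 405.405ms (5/4)

note 2 onset = 3/4b = 243.243ms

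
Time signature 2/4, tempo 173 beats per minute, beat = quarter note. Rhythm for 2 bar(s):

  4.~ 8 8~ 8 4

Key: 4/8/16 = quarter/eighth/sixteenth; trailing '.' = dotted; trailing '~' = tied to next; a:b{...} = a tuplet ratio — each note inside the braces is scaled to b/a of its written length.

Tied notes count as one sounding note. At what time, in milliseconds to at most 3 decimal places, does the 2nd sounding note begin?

1. 0.0ms @ 0 + 693.642ms (2)
2. 693.642ms @ 2 + 346.821ms (1)
3. 1040.462ms @ 3 + 346.821ms (1)

note 2 onset = 2b = 693.642ms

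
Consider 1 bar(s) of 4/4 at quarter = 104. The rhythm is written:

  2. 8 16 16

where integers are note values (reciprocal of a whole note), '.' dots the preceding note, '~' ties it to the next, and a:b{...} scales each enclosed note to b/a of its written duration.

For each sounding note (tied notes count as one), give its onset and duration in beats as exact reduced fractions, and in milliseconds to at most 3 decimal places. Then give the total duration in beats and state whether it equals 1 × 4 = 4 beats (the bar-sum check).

1) 0.0ms=0b +1730.769ms=3b
2) 1730.769ms=3b +288.462ms=1/2b
3) 2019.231ms=7/2b +144.231ms=1/4b
4) 2163.462ms=15/4b +144.231ms=1/4b
Σ=4b of 4 (104bpm 4/4) — PASS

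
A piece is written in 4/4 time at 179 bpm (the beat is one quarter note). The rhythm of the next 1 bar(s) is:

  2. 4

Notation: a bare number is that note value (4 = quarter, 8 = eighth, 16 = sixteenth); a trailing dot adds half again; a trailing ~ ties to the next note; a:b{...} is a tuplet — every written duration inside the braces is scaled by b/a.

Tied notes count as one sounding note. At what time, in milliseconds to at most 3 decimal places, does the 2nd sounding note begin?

note 2 onset = 3b = 1005.587ms

1. 0.0ms @ 0 + 1005.587ms (3)
2. 1005.587ms @ 3 + 335.196ms (1)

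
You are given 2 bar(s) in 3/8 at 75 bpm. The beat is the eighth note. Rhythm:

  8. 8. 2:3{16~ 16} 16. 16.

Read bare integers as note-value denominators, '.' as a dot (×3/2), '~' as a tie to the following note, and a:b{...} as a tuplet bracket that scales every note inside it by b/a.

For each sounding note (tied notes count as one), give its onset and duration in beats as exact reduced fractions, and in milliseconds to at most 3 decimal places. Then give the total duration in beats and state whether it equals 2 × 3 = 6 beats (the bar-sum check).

1) 0.0ms=0b +1200.0ms=3/2b
2) 1200.0ms=3/2b +1200.0ms=3/2b
3) 2400.0ms=3b +1200.0ms=3/2b
4) 3600.0ms=9/2b +600.0ms=3/4b
5) 4200.0ms=21/4b +600.0ms=3/4b
Σ=6b of 6 (75bpm 3/8) — PASS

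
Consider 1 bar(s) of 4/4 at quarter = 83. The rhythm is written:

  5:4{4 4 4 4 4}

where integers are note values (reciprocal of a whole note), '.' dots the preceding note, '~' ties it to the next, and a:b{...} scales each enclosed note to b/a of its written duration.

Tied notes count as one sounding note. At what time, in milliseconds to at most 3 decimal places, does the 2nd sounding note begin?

note 2 onset = 4/5b = 578.313ms

1. 0.0ms @ 0 + 578.313ms (4/5)
2. 578.313ms @ 4/5 + 578.313ms (4/5)
3. 1156.627ms @ 8/5 + 578.313ms (4/5)
4. 1734.94ms @ 12/5 + 578.313ms (4/5)
5. 2313.253ms @ 16/5 + 578.313ms (4/5)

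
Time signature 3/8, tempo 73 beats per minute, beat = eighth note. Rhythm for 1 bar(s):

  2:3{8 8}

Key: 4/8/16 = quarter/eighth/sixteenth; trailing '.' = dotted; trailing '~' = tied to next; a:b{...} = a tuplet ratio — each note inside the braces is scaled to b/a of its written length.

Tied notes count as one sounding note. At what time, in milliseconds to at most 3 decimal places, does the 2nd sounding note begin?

note 2 onset = 3/2b = 1232.877ms

1. 0.0ms @ 0 + 1232.877ms (3/2)
2. 1232.877ms @ 3/2 + 1232.877ms (3/2)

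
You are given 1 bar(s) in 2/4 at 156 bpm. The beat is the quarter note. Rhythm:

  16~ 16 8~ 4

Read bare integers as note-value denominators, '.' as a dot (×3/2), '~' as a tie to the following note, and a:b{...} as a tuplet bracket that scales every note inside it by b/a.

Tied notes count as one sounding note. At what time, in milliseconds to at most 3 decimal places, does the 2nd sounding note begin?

1. 0.0ms @ 0 + 192.308ms (1/2)
2. 192.308ms @ 1/2 + 576.923ms (3/2)

note 2 onset = 1/2b = 192.308ms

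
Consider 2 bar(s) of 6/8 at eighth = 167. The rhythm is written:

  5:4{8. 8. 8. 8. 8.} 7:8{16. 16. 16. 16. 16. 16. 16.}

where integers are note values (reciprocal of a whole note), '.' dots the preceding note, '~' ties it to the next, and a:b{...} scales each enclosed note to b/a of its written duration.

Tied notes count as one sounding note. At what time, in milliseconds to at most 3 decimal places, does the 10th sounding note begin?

1. 0.0ms @ 0 + 431.138ms (6/5)
2. 431.138ms @ 6/5 + 431.138ms (6/5)
3. 862.275ms @ 12/5 + 431.138ms (6/5)
4. 1293.413ms @ 18/5 + 431.138ms (6/5)
5. 1724.551ms @ 24/5 + 431.138ms (6/5)
6. 2155.689ms @ 6 + 307.956ms (6/7)
7. 2463.644ms @ 48/7 + 307.956ms (6/7)
8. 2771.6ms @ 54/7 + 307.956ms (6/7)
9. 3079.555ms @ 60/7 + 307.956ms (6/7)
10. 3387.511ms @ 66/7 + 307.956ms (6/7)
11. 3695.466ms @ 72/7 + 307.956ms (6/7)
12. 4003.422ms @ 78/7 + 307.956ms (6/7)

note 10 onset = 66/7b = 3387.511ms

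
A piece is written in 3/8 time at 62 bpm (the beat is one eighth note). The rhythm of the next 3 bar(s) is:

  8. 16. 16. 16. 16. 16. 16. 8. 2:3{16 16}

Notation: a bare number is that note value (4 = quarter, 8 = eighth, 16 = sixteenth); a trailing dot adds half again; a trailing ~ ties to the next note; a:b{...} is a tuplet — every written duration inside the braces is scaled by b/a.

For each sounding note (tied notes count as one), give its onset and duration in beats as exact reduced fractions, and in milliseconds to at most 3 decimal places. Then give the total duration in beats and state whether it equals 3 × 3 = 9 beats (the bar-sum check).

1) 0.0ms=0b +1451.613ms=3/2b
2) 1451.613ms=3/2b +725.806ms=3/4b
3) 2177.419ms=9/4b +725.806ms=3/4b
4) 2903.226ms=3b +725.806ms=3/4b
5) 3629.032ms=15/4b +725.806ms=3/4b
6) 4354.839ms=9/2b +725.806ms=3/4b
7) 5080.645ms=21/4b +725.806ms=3/4b
8) 5806.452ms=6b +1451.613ms=3/2b
9) 7258.065ms=15/2b +725.806ms=3/4b
10) 7983.871ms=33/4b +725.806ms=3/4b
Σ=9b of 9 (62bpm 3/8) — PASS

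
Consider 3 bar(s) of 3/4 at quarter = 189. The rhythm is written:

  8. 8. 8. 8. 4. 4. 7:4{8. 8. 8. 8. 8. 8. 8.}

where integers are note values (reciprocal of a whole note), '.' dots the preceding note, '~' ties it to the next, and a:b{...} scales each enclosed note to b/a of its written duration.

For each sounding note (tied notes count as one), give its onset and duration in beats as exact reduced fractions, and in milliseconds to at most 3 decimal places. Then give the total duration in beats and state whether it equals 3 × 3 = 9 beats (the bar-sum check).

1) 0.0ms=0b +238.095ms=3/4b
2) 238.095ms=3/4b +238.095ms=3/4b
3) 476.19ms=3/2b +238.095ms=3/4b
4) 714.286ms=9/4b +238.095ms=3/4b
5) 952.381ms=3b +476.19ms=3/2b
6) 1428.571ms=9/2b +476.19ms=3/2b
7) 1904.762ms=6b +136.054ms=3/7b
8) 2040.816ms=45/7b +136.054ms=3/7b
9) 2176.871ms=48/7b +136.054ms=3/7b
10) 2312.925ms=51/7b +136.054ms=3/7b
11) 2448.98ms=54/7b +136.054ms=3/7b
12) 2585.034ms=57/7b +136.054ms=3/7b
13) 2721.088ms=60/7b +136.054ms=3/7b
Σ=9b of 9 (189bpm 3/4) — PASS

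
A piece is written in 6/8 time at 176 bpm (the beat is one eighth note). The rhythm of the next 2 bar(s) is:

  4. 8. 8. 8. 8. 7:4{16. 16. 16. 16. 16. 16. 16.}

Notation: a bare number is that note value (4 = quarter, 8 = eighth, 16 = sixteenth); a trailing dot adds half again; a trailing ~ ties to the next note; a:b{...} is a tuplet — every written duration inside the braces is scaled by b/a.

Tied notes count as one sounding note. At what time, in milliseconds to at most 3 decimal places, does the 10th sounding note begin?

note 10 onset = 75/7b = 3652.597ms

1. 0.0ms @ 0 + 1022.727ms (3)
2. 1022.727ms @ 3 + 511.364ms (3/2)
3. 1534.091ms @ 9/2 + 511.364ms (3/2)
4. 2045.455ms @ 6 + 511.364ms (3/2)
5. 2556.818ms @ 15/2 + 511.364ms (3/2)
6. 3068.182ms @ 9 + 146.104ms (3/7)
7. 3214.286ms @ 66/7 + 146.104ms (3/7)
8. 3360.39ms @ 69/7 + 146.104ms (3/7)
9. 3506.494ms @ 72/7 + 146.104ms (3/7)
10. 3652.597ms @ 75/7 + 146.104ms (3/7)
11. 3798.701ms @ 78/7 + 146.104ms (3/7)
12. 3944.805ms @ 81/7 + 146.104ms (3/7)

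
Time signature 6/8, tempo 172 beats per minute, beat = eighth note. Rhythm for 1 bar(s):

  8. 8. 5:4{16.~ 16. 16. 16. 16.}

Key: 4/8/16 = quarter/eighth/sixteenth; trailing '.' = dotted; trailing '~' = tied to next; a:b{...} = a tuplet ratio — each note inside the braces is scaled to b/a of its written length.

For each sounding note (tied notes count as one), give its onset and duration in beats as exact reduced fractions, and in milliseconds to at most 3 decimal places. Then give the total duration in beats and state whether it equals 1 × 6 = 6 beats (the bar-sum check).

1) 0.0ms=0b +523.256ms=3/2b
2) 523.256ms=3/2b +523.256ms=3/2b
3) 1046.512ms=3b +418.605ms=6/5b
4) 1465.116ms=21/5b +209.302ms=3/5b
5) 1674.419ms=24/5b +209.302ms=3/5b
6) 1883.721ms=27/5b +209.302ms=3/5b
Σ=6b of 6 (172bpm 6/8) — PASS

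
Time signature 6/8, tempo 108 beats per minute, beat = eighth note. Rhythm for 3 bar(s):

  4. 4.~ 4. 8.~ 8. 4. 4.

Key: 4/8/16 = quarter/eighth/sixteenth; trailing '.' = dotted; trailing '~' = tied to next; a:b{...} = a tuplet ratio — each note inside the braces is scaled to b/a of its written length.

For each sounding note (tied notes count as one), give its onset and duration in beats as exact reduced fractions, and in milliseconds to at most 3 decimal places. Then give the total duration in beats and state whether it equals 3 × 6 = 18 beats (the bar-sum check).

1) 0.0ms=0b +1666.667ms=3b
2) 1666.667ms=3b +3333.333ms=6b
3) 5000.0ms=9b +1666.667ms=3b
4) 6666.667ms=12b +1666.667ms=3b
5) 8333.333ms=15b +1666.667ms=3b
Σ=18b of 18 (108bpm 6/8) — PASS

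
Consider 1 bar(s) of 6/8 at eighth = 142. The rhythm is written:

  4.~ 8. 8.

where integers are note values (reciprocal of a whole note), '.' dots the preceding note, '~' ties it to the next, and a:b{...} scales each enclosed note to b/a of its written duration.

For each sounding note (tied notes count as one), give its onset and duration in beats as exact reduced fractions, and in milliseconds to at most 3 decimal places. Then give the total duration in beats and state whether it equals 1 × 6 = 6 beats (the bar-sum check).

1) 0.0ms=0b +1901.408ms=9/2b
2) 1901.408ms=9/2b +633.803ms=3/2b
Σ=6b of 6 (142bpm 6/8) — PASS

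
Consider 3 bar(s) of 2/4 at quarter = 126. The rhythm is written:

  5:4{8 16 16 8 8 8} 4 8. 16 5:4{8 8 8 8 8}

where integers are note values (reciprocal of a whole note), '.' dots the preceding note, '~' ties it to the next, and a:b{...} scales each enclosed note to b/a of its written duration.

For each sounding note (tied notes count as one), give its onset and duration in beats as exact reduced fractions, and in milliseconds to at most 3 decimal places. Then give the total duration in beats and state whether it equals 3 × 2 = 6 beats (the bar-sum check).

1) 0.0ms=0b +190.476ms=2/5b
2) 190.476ms=2/5b +95.238ms=1/5b
3) 285.714ms=3/5b +95.238ms=1/5b
4) 380.952ms=4/5b +190.476ms=2/5b
5) 571.429ms=6/5b +190.476ms=2/5b
6) 761.905ms=8/5b +190.476ms=2/5b
7) 952.381ms=2b +476.19ms=1b
8) 1428.571ms=3b +357.143ms=3/4b
9) 1785.714ms=15/4b +119.048ms=1/4b
10) 1904.762ms=4b +190.476ms=2/5b
11) 2095.238ms=22/5b +190.476ms=2/5b
12) 2285.714ms=24/5b +190.476ms=2/5b
13) 2476.19ms=26/5b +190.476ms=2/5b
14) 2666.667ms=28/5b +190.476ms=2/5b
Σ=6b of 6 (126bpm 2/4) — PASS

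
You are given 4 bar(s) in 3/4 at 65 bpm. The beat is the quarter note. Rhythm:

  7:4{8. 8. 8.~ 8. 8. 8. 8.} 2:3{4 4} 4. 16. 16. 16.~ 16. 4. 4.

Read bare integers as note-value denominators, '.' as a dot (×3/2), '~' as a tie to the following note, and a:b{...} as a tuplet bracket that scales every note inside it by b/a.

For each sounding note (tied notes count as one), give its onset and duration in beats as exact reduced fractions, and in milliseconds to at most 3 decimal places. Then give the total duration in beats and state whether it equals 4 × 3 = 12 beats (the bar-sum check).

1) 0.0ms=0b +395.604ms=3/7b
2) 395.604ms=3/7b +395.604ms=3/7b
3) 791.209ms=6/7b +791.209ms=6/7b
4) 1582.418ms=12/7b +395.604ms=3/7b
5) 1978.022ms=15/7b +395.604ms=3/7b
6) 2373.626ms=18/7b +395.604ms=3/7b
7) 2769.231ms=3b +1384.615ms=3/2b
8) 4153.846ms=9/2b +1384.615ms=3/2b
9) 5538.462ms=6b +1384.615ms=3/2b
10) 6923.077ms=15/2b +346.154ms=3/8b
11) 7269.231ms=63/8b +346.154ms=3/8b
12) 7615.385ms=33/4b +692.308ms=3/4b
13) 8307.692ms=9b +1384.615ms=3/2b
14) 9692.308ms=21/2b +1384.615ms=3/2b
Σ=12b of 12 (65bpm 3/4) — PASS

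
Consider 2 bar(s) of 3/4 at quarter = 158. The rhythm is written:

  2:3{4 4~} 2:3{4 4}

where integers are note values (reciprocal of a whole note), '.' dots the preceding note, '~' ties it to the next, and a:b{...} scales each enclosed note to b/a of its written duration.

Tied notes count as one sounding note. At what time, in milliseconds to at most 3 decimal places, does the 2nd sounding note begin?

1. 0.0ms @ 0 + 569.62ms (3/2)
2. 569.62ms @ 3/2 + 1139.241ms (3)
3. 1708.861ms @ 9/2 + 569.62ms (3/2)

note 2 onset = 3/2b = 569.62ms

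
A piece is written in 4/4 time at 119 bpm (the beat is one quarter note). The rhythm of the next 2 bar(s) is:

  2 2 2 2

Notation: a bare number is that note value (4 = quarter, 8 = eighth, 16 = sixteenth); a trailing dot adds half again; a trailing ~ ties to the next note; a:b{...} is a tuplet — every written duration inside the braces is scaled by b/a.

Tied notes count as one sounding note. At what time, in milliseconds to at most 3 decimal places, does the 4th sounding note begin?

note 4 onset = 6b = 3025.21ms

1. 0.0ms @ 0 + 1008.403ms (2)
2. 1008.403ms @ 2 + 1008.403ms (2)
3. 2016.807ms @ 4 + 1008.403ms (2)
4. 3025.21ms @ 6 + 1008.403ms (2)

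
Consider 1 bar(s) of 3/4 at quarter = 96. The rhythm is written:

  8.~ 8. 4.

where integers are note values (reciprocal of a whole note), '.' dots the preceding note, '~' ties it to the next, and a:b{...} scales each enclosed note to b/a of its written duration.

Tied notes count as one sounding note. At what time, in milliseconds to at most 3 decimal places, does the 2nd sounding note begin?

1. 0.0ms @ 0 + 937.5ms (3/2)
2. 937.5ms @ 3/2 + 937.5ms (3/2)

note 2 onset = 3/2b = 937.5ms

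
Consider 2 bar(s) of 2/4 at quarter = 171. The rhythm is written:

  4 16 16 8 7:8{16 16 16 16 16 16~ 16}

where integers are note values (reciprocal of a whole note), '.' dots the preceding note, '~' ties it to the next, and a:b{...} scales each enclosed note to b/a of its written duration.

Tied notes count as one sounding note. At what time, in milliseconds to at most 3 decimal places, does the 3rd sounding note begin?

1. 0.0ms @ 0 + 350.877ms (1)
2. 350.877ms @ 1 + 87.719ms (1/4)
3. 438.596ms @ 5/4 + 87.719ms (1/4)
4. 526.316ms @ 3/2 + 175.439ms (1/2)
5. 701.754ms @ 2 + 100.251ms (2/7)
6. 802.005ms @ 16/7 + 100.251ms (2/7)
7. 902.256ms @ 18/7 + 100.251ms (2/7)
8. 1002.506ms @ 20/7 + 100.251ms (2/7)
9. 1102.757ms @ 22/7 + 100.251ms (2/7)
10. 1203.008ms @ 24/7 + 200.501ms (4/7)

note 3 onset = 5/4b = 438.596ms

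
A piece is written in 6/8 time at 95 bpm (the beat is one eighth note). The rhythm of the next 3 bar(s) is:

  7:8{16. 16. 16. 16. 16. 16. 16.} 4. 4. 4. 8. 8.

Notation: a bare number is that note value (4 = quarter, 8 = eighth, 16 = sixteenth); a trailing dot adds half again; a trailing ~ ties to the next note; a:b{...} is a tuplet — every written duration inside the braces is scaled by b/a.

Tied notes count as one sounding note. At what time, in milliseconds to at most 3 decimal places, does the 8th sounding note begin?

1. 0.0ms @ 0 + 541.353ms (6/7)
2. 541.353ms @ 6/7 + 541.353ms (6/7)
3. 1082.707ms @ 12/7 + 541.353ms (6/7)
4. 1624.06ms @ 18/7 + 541.353ms (6/7)
5. 2165.414ms @ 24/7 + 541.353ms (6/7)
6. 2706.767ms @ 30/7 + 541.353ms (6/7)
7. 3248.12ms @ 36/7 + 541.353ms (6/7)
8. 3789.474ms @ 6 + 1894.737ms (3)
9. 5684.211ms @ 9 + 1894.737ms (3)
10. 7578.947ms @ 12 + 1894.737ms (3)
11. 9473.684ms @ 15 + 947.368ms (3/2)
12. 10421.053ms @ 33/2 + 947.368ms (3/2)

note 8 onset = 6b = 3789.474ms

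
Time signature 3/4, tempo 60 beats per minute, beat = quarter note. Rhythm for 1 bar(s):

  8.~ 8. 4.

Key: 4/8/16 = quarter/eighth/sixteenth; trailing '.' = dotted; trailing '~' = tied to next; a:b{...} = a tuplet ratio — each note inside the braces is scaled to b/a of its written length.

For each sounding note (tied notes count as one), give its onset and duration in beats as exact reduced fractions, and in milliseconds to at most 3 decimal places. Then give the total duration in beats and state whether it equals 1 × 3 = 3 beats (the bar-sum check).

1) 0.0ms=0b +1500.0ms=3/2b
2) 1500.0ms=3/2b +1500.0ms=3/2b
Σ=3b of 3 (60bpm 3/4) — PASS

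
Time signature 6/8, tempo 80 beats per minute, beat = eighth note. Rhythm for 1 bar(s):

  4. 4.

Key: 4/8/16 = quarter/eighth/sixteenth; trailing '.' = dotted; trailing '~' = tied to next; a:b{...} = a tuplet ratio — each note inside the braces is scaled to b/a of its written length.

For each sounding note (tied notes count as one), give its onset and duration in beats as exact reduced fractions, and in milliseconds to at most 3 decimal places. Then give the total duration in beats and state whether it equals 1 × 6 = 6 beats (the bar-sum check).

1) 0.0ms=0b +2250.0ms=3b
2) 2250.0ms=3b +2250.0ms=3b
Σ=6b of 6 (80bpm 6/8) — PASS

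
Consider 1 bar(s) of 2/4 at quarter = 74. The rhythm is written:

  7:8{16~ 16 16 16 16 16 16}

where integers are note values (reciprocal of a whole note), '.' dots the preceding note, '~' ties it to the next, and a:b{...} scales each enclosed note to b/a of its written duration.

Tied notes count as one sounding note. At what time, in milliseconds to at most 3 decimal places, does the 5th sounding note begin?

1. 0.0ms @ 0 + 463.32ms (4/7)
2. 463.32ms @ 4/7 + 231.66ms (2/7)
3. 694.981ms @ 6/7 + 231.66ms (2/7)
4. 926.641ms @ 8/7 + 231.66ms (2/7)
5. 1158.301ms @ 10/7 + 231.66ms (2/7)
6. 1389.961ms @ 12/7 + 231.66ms (2/7)

note 5 onset = 10/7b = 1158.301ms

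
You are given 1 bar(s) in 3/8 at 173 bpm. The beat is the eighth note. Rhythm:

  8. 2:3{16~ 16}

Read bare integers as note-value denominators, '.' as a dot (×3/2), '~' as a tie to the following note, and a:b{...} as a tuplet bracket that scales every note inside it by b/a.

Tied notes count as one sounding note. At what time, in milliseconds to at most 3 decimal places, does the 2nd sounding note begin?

1. 0.0ms @ 0 + 520.231ms (3/2)
2. 520.231ms @ 3/2 + 520.231ms (3/2)

note 2 onset = 3/2b = 520.231ms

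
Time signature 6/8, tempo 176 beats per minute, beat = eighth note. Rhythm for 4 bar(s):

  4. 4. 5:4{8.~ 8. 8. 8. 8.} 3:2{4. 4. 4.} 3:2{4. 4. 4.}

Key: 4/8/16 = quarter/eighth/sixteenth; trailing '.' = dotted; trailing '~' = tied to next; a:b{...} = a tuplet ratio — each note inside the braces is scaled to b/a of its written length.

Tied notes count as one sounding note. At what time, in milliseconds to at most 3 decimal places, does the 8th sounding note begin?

1. 0.0ms @ 0 + 1022.727ms (3)
2. 1022.727ms @ 3 + 1022.727ms (3)
3. 2045.455ms @ 6 + 818.182ms (12/5)
4. 2863.636ms @ 42/5 + 409.091ms (6/5)
5. 3272.727ms @ 48/5 + 409.091ms (6/5)
6. 3681.818ms @ 54/5 + 409.091ms (6/5)
7. 4090.909ms @ 12 + 681.818ms (2)
8. 4772.727ms @ 14 + 681.818ms (2)
9. 5454.545ms @ 16 + 681.818ms (2)
10. 6136.364ms @ 18 + 681.818ms (2)
11. 6818.182ms @ 20 + 681.818ms (2)
12. 7500.0ms @ 22 + 681.818ms (2)

note 8 onset = 14b = 4772.727ms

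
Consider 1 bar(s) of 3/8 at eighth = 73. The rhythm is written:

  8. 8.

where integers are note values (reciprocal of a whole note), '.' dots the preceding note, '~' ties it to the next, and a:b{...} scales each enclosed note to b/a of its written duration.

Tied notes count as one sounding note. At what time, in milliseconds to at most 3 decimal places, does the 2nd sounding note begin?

1. 0.0ms @ 0 + 1232.877ms (3/2)
2. 1232.877ms @ 3/2 + 1232.877ms (3/2)

note 2 onset = 3/2b = 1232.877ms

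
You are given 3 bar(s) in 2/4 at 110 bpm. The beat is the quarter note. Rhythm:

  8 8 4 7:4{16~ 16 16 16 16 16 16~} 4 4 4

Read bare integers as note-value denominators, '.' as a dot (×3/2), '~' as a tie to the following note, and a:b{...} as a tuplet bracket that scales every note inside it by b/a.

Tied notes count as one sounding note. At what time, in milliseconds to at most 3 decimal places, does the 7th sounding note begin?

1. 0.0ms @ 0 + 272.727ms (1/2)
2. 272.727ms @ 1/2 + 272.727ms (1/2)
3. 545.455ms @ 1 + 545.455ms (1)
4. 1090.909ms @ 2 + 155.844ms (2/7)
5. 1246.753ms @ 16/7 + 77.922ms (1/7)
6. 1324.675ms @ 17/7 + 77.922ms (1/7)
7. 1402.597ms @ 18/7 + 77.922ms (1/7)
8. 1480.519ms @ 19/7 + 77.922ms (1/7)
9. 1558.442ms @ 20/7 + 623.377ms (8/7)
10. 2181.818ms @ 4 + 545.455ms (1)
11. 2727.273ms @ 5 + 545.455ms (1)

note 7 onset = 18/7b = 1402.597ms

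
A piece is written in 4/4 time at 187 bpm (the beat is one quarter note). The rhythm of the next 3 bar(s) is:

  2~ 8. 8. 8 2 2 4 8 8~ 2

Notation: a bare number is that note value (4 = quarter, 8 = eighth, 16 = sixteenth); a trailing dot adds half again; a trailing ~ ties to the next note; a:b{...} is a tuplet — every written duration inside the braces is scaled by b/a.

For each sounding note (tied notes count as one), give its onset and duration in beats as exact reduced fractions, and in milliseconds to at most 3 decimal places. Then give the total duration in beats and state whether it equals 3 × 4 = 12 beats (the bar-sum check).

1) 0.0ms=0b +882.353ms=11/4b
2) 882.353ms=11/4b +240.642ms=3/4b
3) 1122.995ms=7/2b +160.428ms=1/2b
4) 1283.422ms=4b +641.711ms=2b
5) 1925.134ms=6b +641.711ms=2b
6) 2566.845ms=8b +320.856ms=1b
7) 2887.701ms=9b +160.428ms=1/2b
8) 3048.128ms=19/2b +802.139ms=5/2b
Σ=12b of 12 (187bpm 4/4) — PASS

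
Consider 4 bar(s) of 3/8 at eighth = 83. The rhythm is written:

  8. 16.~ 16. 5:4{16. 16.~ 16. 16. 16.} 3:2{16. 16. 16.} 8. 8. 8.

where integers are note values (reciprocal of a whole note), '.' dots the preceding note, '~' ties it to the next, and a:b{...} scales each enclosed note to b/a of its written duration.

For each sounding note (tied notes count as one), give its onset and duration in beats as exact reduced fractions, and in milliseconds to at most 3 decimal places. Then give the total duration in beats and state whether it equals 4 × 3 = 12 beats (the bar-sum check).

1) 0.0ms=0b +1084.337ms=3/2b
2) 1084.337ms=3/2b +1084.337ms=3/2b
3) 2168.675ms=3b +433.735ms=3/5b
4) 2602.41ms=18/5b +867.47ms=6/5b
5) 3469.88ms=24/5b +433.735ms=3/5b
6) 3903.614ms=27/5b +433.735ms=3/5b
7) 4337.349ms=6b +361.446ms=1/2b
8) 4698.795ms=13/2b +361.446ms=1/2b
9) 5060.241ms=7b +361.446ms=1/2b
10) 5421.687ms=15/2b +1084.337ms=3/2b
11) 6506.024ms=9b +1084.337ms=3/2b
12) 7590.361ms=21/2b +1084.337ms=3/2b
Σ=12b of 12 (83bpm 3/8) — PASS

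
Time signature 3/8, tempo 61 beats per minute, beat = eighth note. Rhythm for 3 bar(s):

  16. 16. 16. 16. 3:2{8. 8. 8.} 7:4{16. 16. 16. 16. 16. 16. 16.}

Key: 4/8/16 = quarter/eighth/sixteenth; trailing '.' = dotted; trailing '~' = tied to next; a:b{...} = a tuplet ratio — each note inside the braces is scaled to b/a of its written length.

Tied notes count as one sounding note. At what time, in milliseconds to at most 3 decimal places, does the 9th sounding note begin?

1. 0.0ms @ 0 + 737.705ms (3/4)
2. 737.705ms @ 3/4 + 737.705ms (3/4)
3. 1475.41ms @ 3/2 + 737.705ms (3/4)
4. 2213.115ms @ 9/4 + 737.705ms (3/4)
5. 2950.82ms @ 3 + 983.607ms (1)
6. 3934.426ms @ 4 + 983.607ms (1)
7. 4918.033ms @ 5 + 983.607ms (1)
8. 5901.639ms @ 6 + 421.546ms (3/7)
9. 6323.185ms @ 45/7 + 421.546ms (3/7)
10. 6744.731ms @ 48/7 + 421.546ms (3/7)
11. 7166.276ms @ 51/7 + 421.546ms (3/7)
12. 7587.822ms @ 54/7 + 421.546ms (3/7)
13. 8009.368ms @ 57/7 + 421.546ms (3/7)
14. 8430.913ms @ 60/7 + 421.546ms (3/7)

note 9 onset = 45/7b = 6323.185ms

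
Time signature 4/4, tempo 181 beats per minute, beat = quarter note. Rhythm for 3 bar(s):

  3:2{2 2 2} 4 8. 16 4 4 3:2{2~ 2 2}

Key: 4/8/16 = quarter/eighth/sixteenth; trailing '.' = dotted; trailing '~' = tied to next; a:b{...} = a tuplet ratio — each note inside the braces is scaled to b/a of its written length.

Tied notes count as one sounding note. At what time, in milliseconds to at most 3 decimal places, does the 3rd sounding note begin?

note 3 onset = 8/3b = 883.978ms

1. 0.0ms @ 0 + 441.989ms (4/3)
2. 441.989ms @ 4/3 + 441.989ms (4/3)
3. 883.978ms @ 8/3 + 441.989ms (4/3)
4. 1325.967ms @ 4 + 331.492ms (1)
5. 1657.459ms @ 5 + 248.619ms (3/4)
6. 1906.077ms @ 23/4 + 82.873ms (1/4)
7. 1988.95ms @ 6 + 331.492ms (1)
8. 2320.442ms @ 7 + 331.492ms (1)
9. 2651.934ms @ 8 + 883.978ms (8/3)
10. 3535.912ms @ 32/3 + 441.989ms (4/3)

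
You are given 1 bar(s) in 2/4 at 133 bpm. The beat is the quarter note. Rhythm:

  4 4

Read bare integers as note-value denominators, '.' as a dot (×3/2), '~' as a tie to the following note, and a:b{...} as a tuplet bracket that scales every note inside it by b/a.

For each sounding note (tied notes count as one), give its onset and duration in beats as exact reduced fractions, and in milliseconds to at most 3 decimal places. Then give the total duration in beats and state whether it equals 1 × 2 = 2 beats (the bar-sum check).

1) 0.0ms=0b +451.128ms=1b
2) 451.128ms=1b +451.128ms=1b
Σ=2b of 2 (133bpm 2/4) — PASS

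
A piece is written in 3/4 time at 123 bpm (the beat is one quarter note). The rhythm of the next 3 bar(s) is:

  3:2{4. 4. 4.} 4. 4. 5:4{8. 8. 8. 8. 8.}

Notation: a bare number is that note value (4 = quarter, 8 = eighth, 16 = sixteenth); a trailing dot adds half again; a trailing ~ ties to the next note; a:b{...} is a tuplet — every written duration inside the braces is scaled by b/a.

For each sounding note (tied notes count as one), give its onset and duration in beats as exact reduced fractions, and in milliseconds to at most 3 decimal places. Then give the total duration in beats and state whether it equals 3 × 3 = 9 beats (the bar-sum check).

1) 0.0ms=0b +487.805ms=1b
2) 487.805ms=1b +487.805ms=1b
3) 975.61ms=2b +487.805ms=1b
4) 1463.415ms=3b +731.707ms=3/2b
5) 2195.122ms=9/2b +731.707ms=3/2b
6) 2926.829ms=6b +292.683ms=3/5b
7) 3219.512ms=33/5b +292.683ms=3/5b
8) 3512.195ms=36/5b +292.683ms=3/5b
9) 3804.878ms=39/5b +292.683ms=3/5b
10) 4097.561ms=42/5b +292.683ms=3/5b
Σ=9b of 9 (123bpm 3/4) — PASS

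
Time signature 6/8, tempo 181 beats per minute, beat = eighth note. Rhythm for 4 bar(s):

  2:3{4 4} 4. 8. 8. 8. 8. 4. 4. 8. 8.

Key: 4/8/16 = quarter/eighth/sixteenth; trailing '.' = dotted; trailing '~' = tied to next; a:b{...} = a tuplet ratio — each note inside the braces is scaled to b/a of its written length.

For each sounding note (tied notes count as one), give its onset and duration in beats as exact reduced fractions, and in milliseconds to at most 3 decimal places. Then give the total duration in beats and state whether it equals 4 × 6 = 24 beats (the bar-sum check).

1) 0.0ms=0b +994.475ms=3b
2) 994.475ms=3b +994.475ms=3b
3) 1988.95ms=6b +994.475ms=3b
4) 2983.425ms=9b +497.238ms=3/2b
5) 3480.663ms=21/2b +497.238ms=3/2b
6) 3977.901ms=12b +497.238ms=3/2b
7) 4475.138ms=27/2b +497.238ms=3/2b
8) 4972.376ms=15b +994.475ms=3b
9) 5966.851ms=18b +994.475ms=3b
10) 6961.326ms=21b +497.238ms=3/2b
11) 7458.564ms=45/2b +497.238ms=3/2b
Σ=24b of 24 (181bpm 6/8) — PASS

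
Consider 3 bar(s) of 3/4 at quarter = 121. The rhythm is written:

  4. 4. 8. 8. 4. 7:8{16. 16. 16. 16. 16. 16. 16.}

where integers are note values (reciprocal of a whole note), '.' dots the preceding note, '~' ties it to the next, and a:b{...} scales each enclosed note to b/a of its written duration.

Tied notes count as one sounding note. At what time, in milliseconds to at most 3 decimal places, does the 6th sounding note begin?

1. 0.0ms @ 0 + 743.802ms (3/2)
2. 743.802ms @ 3/2 + 743.802ms (3/2)
3. 1487.603ms @ 3 + 371.901ms (3/4)
4. 1859.504ms @ 15/4 + 371.901ms (3/4)
5. 2231.405ms @ 9/2 + 743.802ms (3/2)
6. 2975.207ms @ 6 + 212.515ms (3/7)
7. 3187.721ms @ 45/7 + 212.515ms (3/7)
8. 3400.236ms @ 48/7 + 212.515ms (3/7)
9. 3612.751ms @ 51/7 + 212.515ms (3/7)
10. 3825.266ms @ 54/7 + 212.515ms (3/7)
11. 4037.78ms @ 57/7 + 212.515ms (3/7)
12. 4250.295ms @ 60/7 + 212.515ms (3/7)

note 6 onset = 6b = 2975.207ms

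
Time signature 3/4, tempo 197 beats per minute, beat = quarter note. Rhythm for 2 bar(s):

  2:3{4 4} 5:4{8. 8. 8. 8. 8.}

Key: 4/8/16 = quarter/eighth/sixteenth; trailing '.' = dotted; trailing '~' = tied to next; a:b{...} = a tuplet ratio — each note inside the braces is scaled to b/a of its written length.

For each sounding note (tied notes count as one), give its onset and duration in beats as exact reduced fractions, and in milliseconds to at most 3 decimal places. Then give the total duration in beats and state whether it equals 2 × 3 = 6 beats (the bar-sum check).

1) 0.0ms=0b +456.853ms=3/2b
2) 456.853ms=3/2b +456.853ms=3/2b
3) 913.706ms=3b +182.741ms=3/5b
4) 1096.447ms=18/5b +182.741ms=3/5b
5) 1279.188ms=21/5b +182.741ms=3/5b
6) 1461.929ms=24/5b +182.741ms=3/5b
7) 1644.67ms=27/5b +182.741ms=3/5b
Σ=6b of 6 (197bpm 3/4) — PASS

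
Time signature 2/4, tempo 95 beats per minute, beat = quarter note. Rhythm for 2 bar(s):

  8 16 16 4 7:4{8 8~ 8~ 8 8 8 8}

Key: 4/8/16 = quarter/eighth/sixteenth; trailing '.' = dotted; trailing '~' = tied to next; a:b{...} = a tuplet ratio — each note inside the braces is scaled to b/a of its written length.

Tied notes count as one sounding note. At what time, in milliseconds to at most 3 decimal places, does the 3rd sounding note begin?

note 3 onset = 3/4b = 473.684ms

1. 0.0ms @ 0 + 315.789ms (1/2)
2. 315.789ms @ 1/2 + 157.895ms (1/4)
3. 473.684ms @ 3/4 + 157.895ms (1/4)
4. 631.579ms @ 1 + 631.579ms (1)
5. 1263.158ms @ 2 + 180.451ms (2/7)
6. 1443.609ms @ 16/7 + 541.353ms (6/7)
7. 1984.962ms @ 22/7 + 180.451ms (2/7)
8. 2165.414ms @ 24/7 + 180.451ms (2/7)
9. 2345.865ms @ 26/7 + 180.451ms (2/7)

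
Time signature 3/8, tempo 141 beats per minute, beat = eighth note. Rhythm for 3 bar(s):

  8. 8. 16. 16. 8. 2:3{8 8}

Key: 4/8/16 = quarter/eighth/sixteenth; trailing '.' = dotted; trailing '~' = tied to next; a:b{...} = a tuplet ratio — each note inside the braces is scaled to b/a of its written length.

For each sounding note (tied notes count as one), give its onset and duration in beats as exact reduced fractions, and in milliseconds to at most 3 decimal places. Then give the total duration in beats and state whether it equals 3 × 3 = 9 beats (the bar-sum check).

1) 0.0ms=0b +638.298ms=3/2b
2) 638.298ms=3/2b +638.298ms=3/2b
3) 1276.596ms=3b +319.149ms=3/4b
4) 1595.745ms=15/4b +319.149ms=3/4b
5) 1914.894ms=9/2b +638.298ms=3/2b
6) 2553.191ms=6b +638.298ms=3/2b
7) 3191.489ms=15/2b +638.298ms=3/2b
Σ=9b of 9 (141bpm 3/8) — PASS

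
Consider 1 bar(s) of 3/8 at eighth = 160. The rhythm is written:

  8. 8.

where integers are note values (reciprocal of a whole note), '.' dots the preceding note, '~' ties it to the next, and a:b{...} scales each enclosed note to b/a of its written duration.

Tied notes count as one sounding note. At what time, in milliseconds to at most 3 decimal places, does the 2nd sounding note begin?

1. 0.0ms @ 0 + 562.5ms (3/2)
2. 562.5ms @ 3/2 + 562.5ms (3/2)

note 2 onset = 3/2b = 562.5ms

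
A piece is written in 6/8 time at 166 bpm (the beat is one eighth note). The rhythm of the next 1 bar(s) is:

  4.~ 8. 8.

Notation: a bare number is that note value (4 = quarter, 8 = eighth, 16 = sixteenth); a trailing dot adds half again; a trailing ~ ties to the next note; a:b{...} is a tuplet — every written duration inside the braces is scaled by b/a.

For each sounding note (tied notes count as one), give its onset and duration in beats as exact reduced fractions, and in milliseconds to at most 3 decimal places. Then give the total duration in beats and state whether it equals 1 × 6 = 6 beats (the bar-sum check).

1) 0.0ms=0b +1626.506ms=9/2b
2) 1626.506ms=9/2b +542.169ms=3/2b
Σ=6b of 6 (166bpm 6/8) — PASS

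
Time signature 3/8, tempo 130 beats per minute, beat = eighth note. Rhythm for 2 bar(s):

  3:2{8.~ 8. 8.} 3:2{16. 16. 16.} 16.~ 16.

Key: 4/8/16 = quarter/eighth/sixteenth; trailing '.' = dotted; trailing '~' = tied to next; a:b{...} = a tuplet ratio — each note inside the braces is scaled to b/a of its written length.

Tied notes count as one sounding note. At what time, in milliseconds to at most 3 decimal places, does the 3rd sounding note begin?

1. 0.0ms @ 0 + 923.077ms (2)
2. 923.077ms @ 2 + 461.538ms (1)
3. 1384.615ms @ 3 + 230.769ms (1/2)
4. 1615.385ms @ 7/2 + 230.769ms (1/2)
5. 1846.154ms @ 4 + 230.769ms (1/2)
6. 2076.923ms @ 9/2 + 692.308ms (3/2)

note 3 onset = 3b = 1384.615ms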